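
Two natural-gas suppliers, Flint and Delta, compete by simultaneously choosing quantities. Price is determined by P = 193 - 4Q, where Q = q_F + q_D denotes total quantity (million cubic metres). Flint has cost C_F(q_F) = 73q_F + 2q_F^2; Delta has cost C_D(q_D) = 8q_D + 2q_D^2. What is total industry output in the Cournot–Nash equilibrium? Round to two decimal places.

19.06

Flint's profit: π_F = (193 - 4Q)q_F - (73q_F + 2q_F²). Setting ∂π_F/∂q_F = 0: 120 - 12q_F - 4(q_D) = 0.
Delta's profit: π_D = (193 - 4Q)q_D - (8q_D + 2q_D²). Setting ∂π_D/∂q_D = 0: 185 - 12q_D - 4(q_F) = 0.
Rearranging gives the reaction functions q_F = (120 - 4q_D)/12 and q_D = (185 - 4q_F)/12.
Substituting one into the other gives q_F = 175/32 and q_D = 435/32.
Total output Q = 175/32 + 435/32 = 305/16.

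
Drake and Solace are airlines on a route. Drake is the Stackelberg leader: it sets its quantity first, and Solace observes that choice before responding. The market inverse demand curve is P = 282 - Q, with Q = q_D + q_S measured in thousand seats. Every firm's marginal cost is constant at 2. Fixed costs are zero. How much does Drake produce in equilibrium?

140

Solve by backward induction. Given q_D, the follower Solace maximises π_S = (282 - q_D - q_S)q_S - 2q_S.
Setting the follower's marginal profit to zero, 280 - q_D - 2q_S = 0, i.e. q_S = (280 - q_D)/2.
Drake substitutes q_S(q_D) into its own profit: π_D = q_D(282 - q_D - (280 - q_D)/2) - 2q_D = (142 - (1/2)q_D)q_D - 2q_D.
Maximising: ∂π_D/∂q_D = 140 - q_D = 0, giving q_D = 140.
Then q_S = (280 - 140)/2 = 70.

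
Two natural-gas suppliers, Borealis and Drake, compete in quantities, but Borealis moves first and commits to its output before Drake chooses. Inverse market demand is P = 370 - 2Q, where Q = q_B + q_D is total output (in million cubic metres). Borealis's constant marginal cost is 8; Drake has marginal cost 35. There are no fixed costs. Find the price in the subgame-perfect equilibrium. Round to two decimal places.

Solve by backward induction. Given q_B, the follower Drake maximises π_D = (370 - 2q_B - 2q_D)q_D - 35q_D.
Follower FOC: 335 - 2q_B - 4q_D = 0, so q_D(q_B) = (335 - 2q_B)/4.
Borealis substitutes q_D(q_B) into its own profit: π_B = q_B(370 - 2q_B - (335 - 2q_B)/2) - 8q_B = (405/2 - q_B)q_B - 8q_B.
Leader FOC: 389/2 - 2q_B = 0, so q_B = 389/4.
Then q_D = (335 - 2·(389/4))/4 = 281/8.
Total output Q = 1059/8, so price P = 370 - 2·(1059/8) = 421/4.

105.25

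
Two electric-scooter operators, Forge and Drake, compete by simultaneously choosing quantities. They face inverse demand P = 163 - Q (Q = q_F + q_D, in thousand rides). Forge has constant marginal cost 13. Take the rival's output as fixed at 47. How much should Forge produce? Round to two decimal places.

51.50

With the rival's output fixed at 47, Forge's profit is π_F = (163 - 47 - q_F)q_F - (13q_F) = (116 - q_F)q_F - (13q_F).
∂π_F/∂q_F = 103 - 2q_F = 0, so q_F = 103/2.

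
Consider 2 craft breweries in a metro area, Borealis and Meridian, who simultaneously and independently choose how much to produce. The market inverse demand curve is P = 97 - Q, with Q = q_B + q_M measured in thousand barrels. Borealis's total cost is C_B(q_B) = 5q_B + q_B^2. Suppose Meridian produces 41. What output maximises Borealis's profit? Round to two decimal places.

With the rival's output fixed at 41, Borealis's profit is π_B = (97 - 41 - q_B)q_B - (5q_B + q_B²) = (56 - q_B)q_B - (5q_B + q_B²).
∂π_B/∂q_B = 51 - 4q_B = 0, so q_B = 51/4.

12.75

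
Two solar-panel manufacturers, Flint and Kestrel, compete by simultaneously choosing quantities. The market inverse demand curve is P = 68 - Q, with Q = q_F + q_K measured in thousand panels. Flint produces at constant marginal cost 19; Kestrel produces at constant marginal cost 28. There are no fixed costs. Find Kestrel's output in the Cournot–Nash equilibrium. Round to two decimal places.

Flint's profit: π_F = (68 - Q)q_F - (19q_F). Setting ∂π_F/∂q_F = 0: 49 - 2q_F - (q_K) = 0.
Kestrel's profit: π_K = (68 - Q)q_K - (28q_K). Setting ∂π_K/∂q_K = 0: 40 - 2q_K - (q_F) = 0.
Rearranging gives the reaction functions q_F = (49 - q_K)/2 and q_K = (40 - q_F)/2.
Substituting one into the other gives q_F = 58/3 and q_K = 31/3.

10.33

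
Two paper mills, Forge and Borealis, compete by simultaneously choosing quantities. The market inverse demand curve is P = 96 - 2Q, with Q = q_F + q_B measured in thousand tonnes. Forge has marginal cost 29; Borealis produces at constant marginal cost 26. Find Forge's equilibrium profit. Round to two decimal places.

227.56

Forge's profit: π_F = (96 - 2Q)q_F - (29q_F). Setting ∂π_F/∂q_F = 0: 67 - 4q_F - 2(q_B) = 0.
Borealis's profit: π_B = (96 - 2Q)q_B - (26q_B). Setting ∂π_B/∂q_B = 0: 70 - 4q_B - 2(q_F) = 0.
Best responses: q_F = (67 - 2q_B)/4, q_B = (70 - 2q_F)/4.
Solving the pair: q_F = 32/3, q_B = 73/6.
Price P = 96 - 2·(137/6) = 151/3.
Forge's profit: (151/3 - 29)·(32/3) = 227.5556.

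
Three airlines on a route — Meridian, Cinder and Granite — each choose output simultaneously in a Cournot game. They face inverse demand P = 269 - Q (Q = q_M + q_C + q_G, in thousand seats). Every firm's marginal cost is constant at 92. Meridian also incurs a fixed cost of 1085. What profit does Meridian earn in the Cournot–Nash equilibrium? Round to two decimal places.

A representative firm's profit is π_i = q_i(269 - Q) - 92q_i.
Setting ∂π_i/∂q_i = 0 with rivals' quantities fixed: 177 - 2q_i - Σ_{j≠i} q_j = 0.
By symmetry each firm produces the same amount; substituting Σ_{j≠i} q_j = 2q_i yields q_i = 177/4.
Price P = 269 - 531/4 = 545/4.
Meridian's profit: (545/4 - 92)·(177/4) - 1085 = 873.0625.

873.06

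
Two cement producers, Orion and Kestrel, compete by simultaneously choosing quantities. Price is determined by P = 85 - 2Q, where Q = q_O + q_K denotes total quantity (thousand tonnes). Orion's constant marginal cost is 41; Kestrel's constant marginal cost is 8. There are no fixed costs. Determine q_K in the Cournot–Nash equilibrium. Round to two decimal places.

18.33

Orion's profit: π_O = (85 - 2Q)q_O - (41q_O). Setting ∂π_O/∂q_O = 0: 44 - 4q_O - 2(q_K) = 0.
Kestrel's first-order condition: 77 - 4q_K - 2(q_O) = 0.
Best responses: q_O = (44 - 2q_K)/4, q_K = (77 - 2q_O)/4.
Solving the pair: q_O = 11/6, q_K = 55/3.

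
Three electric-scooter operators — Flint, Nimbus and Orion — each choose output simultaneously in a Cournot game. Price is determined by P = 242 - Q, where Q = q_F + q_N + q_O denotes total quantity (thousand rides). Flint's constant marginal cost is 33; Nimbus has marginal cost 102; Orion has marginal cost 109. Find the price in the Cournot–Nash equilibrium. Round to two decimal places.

121.50

Flint's profit: π_F = (242 - Q)q_F - (33q_F). Setting ∂π_F/∂q_F = 0: 209 - 2q_F - (q_N + q_O) = 0.
Nimbus's profit: π_N = (242 - Q)q_N - (102q_N). Setting ∂π_N/∂q_N = 0: 140 - 2q_N - (q_F + q_O) = 0.
Orion's first-order condition: 133 - 2q_O - (q_F + q_N) = 0.
Adding the 3 first-order conditions: 482 − 4Q = 0, so Q = 241/2.
Back-substituting: q_F = (209 − 241/2) = 177/2, q_N = (140 − 241/2) = 39/2, q_O = (133 − 241/2) = 25/2.
Total output Q = 241/2, so price P = 242 - 241/2 = 243/2.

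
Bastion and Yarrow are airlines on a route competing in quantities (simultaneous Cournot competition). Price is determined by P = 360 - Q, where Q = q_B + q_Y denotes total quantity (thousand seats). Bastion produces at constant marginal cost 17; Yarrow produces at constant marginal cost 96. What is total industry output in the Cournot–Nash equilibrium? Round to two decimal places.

202.33

Bastion's profit: π_B = (360 - Q)q_B - (17q_B). Setting ∂π_B/∂q_B = 0: 343 - 2q_B - (q_Y) = 0.
Yarrow's profit: π_Y = (360 - Q)q_Y - (96q_Y). Setting ∂π_Y/∂q_Y = 0: 264 - 2q_Y - (q_B) = 0.
Rearranging gives the reaction functions q_B = (343 - q_Y)/2 and q_Y = (264 - q_B)/2.
Substituting one into the other gives q_B = 422/3 and q_Y = 185/3.
Total output Q = 422/3 + 185/3 = 607/3.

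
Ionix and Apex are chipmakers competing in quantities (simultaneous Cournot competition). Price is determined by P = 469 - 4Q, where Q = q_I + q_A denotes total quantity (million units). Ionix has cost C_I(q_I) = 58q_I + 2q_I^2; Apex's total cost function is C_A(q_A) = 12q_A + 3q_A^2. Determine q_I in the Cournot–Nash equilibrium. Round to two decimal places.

25.83

Ionix's profit: π_I = (469 - 4Q)q_I - (58q_I + 2q_I²). Setting ∂π_I/∂q_I = 0: 411 - 12q_I - 4(q_A) = 0.
Apex's first-order condition: 457 - 14q_A - 4(q_I) = 0.
Best responses: q_I = (411 - 4q_A)/12, q_A = (457 - 4q_I)/14.
Substituting one into the other gives q_I = 1963/76 and q_A = 480/19.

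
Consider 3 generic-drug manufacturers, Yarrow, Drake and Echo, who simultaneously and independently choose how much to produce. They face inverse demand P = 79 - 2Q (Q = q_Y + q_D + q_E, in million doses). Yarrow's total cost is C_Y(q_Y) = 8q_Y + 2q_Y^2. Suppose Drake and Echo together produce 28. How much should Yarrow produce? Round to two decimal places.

1.88

With rivals' combined output fixed at 28, Yarrow's profit is π_Y = (79 - 2·28 - 2q_Y)q_Y - (8q_Y + 2q_Y²) = (23 - 2q_Y)q_Y - (8q_Y + 2q_Y²).
∂π_Y/∂q_Y = 15 - 8q_Y = 0, so q_Y = 15/8.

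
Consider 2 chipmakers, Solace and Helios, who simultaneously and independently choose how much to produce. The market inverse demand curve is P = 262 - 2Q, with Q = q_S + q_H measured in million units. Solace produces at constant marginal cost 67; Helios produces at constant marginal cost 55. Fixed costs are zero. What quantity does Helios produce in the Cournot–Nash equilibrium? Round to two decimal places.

36.50

Solace's profit: π_S = (262 - 2Q)q_S - (67q_S). Setting ∂π_S/∂q_S = 0: 195 - 4q_S - 2(q_H) = 0.
Helios's first-order condition: 207 - 4q_H - 2(q_S) = 0.
So q_S = (195 - 2q_H)/4 and q_H = (207 - 2q_S)/4.
Solving the pair: q_S = 61/2, q_H = 73/2.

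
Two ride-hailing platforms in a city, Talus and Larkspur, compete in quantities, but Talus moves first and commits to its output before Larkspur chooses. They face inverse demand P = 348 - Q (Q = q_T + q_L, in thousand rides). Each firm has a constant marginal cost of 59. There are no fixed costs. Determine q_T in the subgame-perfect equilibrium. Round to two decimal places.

The follower Larkspur best-responds to any q_T: π_L = (348 - Q)q_L - 59q_L.
∂π_L/∂q_L = 289 - q_T - 2q_L = 0 gives the reaction function q_L = (289 - q_T)/2.
The leader anticipates this reaction. Substituting into P = 348 - Q gives P = 407/2 - (1/2)q_T, so π_T = (407/2 - (1/2)q_T)q_T - 59q_T.
Maximising: ∂π_T/∂q_T = 289/2 - q_T = 0, giving q_T = 289/2.
Then q_L = (289 - 289/2)/2 = 289/4.

144.50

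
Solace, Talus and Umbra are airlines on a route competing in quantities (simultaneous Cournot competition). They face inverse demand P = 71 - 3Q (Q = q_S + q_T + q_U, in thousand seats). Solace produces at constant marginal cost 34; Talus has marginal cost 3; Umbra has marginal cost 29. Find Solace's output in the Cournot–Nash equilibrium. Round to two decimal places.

Solace's profit: π_S = (71 - 3Q)q_S - (34q_S). Setting ∂π_S/∂q_S = 0: 37 - 6q_S - 3(q_T + q_U) = 0.
Talus's first-order condition: 68 - 6q_T - 3(q_S + q_U) = 0.
Umbra's profit: π_U = (71 - 3Q)q_U - (29q_U). Setting ∂π_U/∂q_U = 0: 42 - 6q_U - 3(q_S + q_T) = 0.
Summing all 3 equations gives 147 − 12Q = 0, hence Q = 49/4.
Back-substituting: q_S = (37 − 147/4)/3 = 1/12, q_T = (68 − 147/4)/3 = 125/12, q_U = (42 − 147/4)/3 = 7/4.

0.08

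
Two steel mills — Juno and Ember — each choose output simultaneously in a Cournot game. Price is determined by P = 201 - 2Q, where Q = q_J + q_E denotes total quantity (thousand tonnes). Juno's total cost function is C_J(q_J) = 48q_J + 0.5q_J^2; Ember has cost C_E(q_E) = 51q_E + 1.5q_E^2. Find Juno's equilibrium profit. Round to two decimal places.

1546.41

Juno's profit: π_J = (201 - 2Q)q_J - (48q_J + (1/2)q_J²). Setting ∂π_J/∂q_J = 0: 153 - 5q_J - 2(q_E) = 0.
Ember's profit: π_E = (201 - 2Q)q_E - (51q_E + (3/2)q_E²). Setting ∂π_E/∂q_E = 0: 150 - 7q_E - 2(q_J) = 0.
Rearranging gives the reaction functions q_J = (153 - 2q_E)/5 and q_E = (150 - 2q_J)/7.
Solving the pair: q_J = 771/31, q_E = 444/31.
Price P = 201 - 2·(1215/31) = 122.6129.
Juno's profit: 122.6129·(771/31) - 48·(771/31) - (1/2)(771/31)² = 1546.4126.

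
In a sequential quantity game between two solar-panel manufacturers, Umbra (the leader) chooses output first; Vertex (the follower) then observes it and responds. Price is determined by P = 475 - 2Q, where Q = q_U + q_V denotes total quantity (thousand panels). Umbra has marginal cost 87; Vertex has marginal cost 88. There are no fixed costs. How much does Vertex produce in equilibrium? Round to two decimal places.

48.13

Solve by backward induction. Given q_U, the follower Vertex maximises π_V = (475 - 2q_U - 2q_V)q_V - 88q_V.
∂π_V/∂q_V = 387 - 2q_U - 4q_V = 0 gives the reaction function q_V = (387 - 2q_U)/4.
Umbra substitutes q_V(q_U) into its own profit: π_U = q_U(475 - 2q_U - (387 - 2q_U)/2) - 87q_U = (563/2 - q_U)q_U - 87q_U.
Maximising: ∂π_U/∂q_U = 389/2 - 2q_U = 0, giving q_U = 389/4.
Then q_V = (387 - 2·(389/4))/4 = 385/8.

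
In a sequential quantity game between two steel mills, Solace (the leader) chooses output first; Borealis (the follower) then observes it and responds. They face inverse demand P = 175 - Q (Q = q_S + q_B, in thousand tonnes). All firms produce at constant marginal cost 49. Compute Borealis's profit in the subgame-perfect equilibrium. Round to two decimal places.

The follower Borealis best-responds to any q_S: π_B = (175 - Q)q_B - 49q_B.
∂π_B/∂q_B = 126 - q_S - 2q_B = 0 gives the reaction function q_B = (126 - q_S)/2.
The leader anticipates this reaction. Substituting into P = 175 - Q gives P = 112 - (1/2)q_S, so π_S = (112 - (1/2)q_S)q_S - 49q_S.
The leader's first-order condition 63 - q_S = 0 yields q_S = 63.
Then q_B = (126 - 63)/2 = 63/2.
Price P = 175 - 189/2 = 161/2.
Borealis's profit: (161/2 - 49)·(63/2) = 992.2500.

992.25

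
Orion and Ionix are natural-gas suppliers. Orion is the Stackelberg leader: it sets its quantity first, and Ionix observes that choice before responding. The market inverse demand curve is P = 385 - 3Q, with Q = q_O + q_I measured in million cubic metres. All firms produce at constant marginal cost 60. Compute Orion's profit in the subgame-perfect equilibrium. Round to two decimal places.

4401.04

The follower Ionix best-responds to any q_O: π_I = (385 - 3Q)q_I - 60q_I.
Setting the follower's marginal profit to zero, 325 - 3q_O - 6q_I = 0, i.e. q_I = (325 - 3q_O)/6.
The leader anticipates this reaction. Substituting into P = 385 - 3Q gives P = 445/2 - (3/2)q_O, so π_O = (445/2 - (3/2)q_O)q_O - 60q_O.
Leader FOC: 325/2 - 3q_O = 0, so q_O = 325/6.
Then q_I = (325 - 3·(325/6))/6 = 325/12.
Price P = 385 - 3·(325/4) = 565/4.
Orion's profit: (565/4 - 60)·(325/6) = 4401.0417.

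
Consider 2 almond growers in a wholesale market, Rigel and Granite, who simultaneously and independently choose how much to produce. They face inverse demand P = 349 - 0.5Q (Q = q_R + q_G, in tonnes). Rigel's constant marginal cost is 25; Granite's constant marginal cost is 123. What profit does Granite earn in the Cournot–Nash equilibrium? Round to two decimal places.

Rigel's profit: π_R = (349 - 0.5Q)q_R - (25q_R). Setting ∂π_R/∂q_R = 0: 324 - q_R - (1/2)(q_G) = 0.
Granite's profit: π_G = (349 - 0.5Q)q_G - (123q_G). Setting ∂π_G/∂q_G = 0: 226 - q_G - (1/2)(q_R) = 0.
Best responses: q_R = (324 - (1/2)q_G), q_G = (226 - (1/2)q_R).
Solving the pair: q_R = 844/3, q_G = 256/3.
Price P = 349 - (1/2)·(1100/3) = 497/3.
Granite's profit: (497/3 - 123)·(256/3) = 3640.8889.

3640.89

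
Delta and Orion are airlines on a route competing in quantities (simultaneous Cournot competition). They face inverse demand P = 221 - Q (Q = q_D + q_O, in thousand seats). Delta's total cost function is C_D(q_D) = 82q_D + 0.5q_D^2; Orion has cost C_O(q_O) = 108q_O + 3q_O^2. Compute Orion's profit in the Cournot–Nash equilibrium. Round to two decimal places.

Delta's profit: π_D = (221 - Q)q_D - (82q_D + (1/2)q_D²). Setting ∂π_D/∂q_D = 0: 139 - 3q_D - (q_O) = 0.
Orion's profit: π_O = (221 - Q)q_O - (108q_O + 3q_O²). Setting ∂π_O/∂q_O = 0: 113 - 8q_O - (q_D) = 0.
Rearranging gives the reaction functions q_D = (139 - q_O)/3 and q_O = (113 - q_D)/8.
Substituting one into the other gives q_D = 999/23 and q_O = 200/23.
Price P = 221 - 1199/23 = 168.8696.
Orion's profit: 168.8696·(200/23) - 108·(200/23) - 3(200/23)² = 302.4575.

302.46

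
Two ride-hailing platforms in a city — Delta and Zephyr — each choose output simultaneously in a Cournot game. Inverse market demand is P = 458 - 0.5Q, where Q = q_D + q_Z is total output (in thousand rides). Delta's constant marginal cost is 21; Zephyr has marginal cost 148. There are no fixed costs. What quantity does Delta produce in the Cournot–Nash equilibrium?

376

Delta's profit: π_D = (458 - 0.5Q)q_D - (21q_D). Setting ∂π_D/∂q_D = 0: 437 - q_D - (1/2)(q_Z) = 0.
Zephyr's first-order condition: 310 - q_Z - (1/2)(q_D) = 0.
So q_D = (437 - (1/2)q_Z) and q_Z = (310 - (1/2)q_D).
Solving the pair: q_D = 376, q_Z = 122.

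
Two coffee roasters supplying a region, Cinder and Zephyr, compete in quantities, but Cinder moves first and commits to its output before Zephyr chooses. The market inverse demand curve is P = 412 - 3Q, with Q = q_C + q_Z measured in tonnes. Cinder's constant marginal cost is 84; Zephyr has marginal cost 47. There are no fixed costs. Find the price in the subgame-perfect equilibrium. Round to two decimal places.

Solve by backward induction. Given q_C, the follower Zephyr maximises π_Z = (412 - 3q_C - 3q_Z)q_Z - 47q_Z.
Setting the follower's marginal profit to zero, 365 - 3q_C - 6q_Z = 0, i.e. q_Z = (365 - 3q_C)/6.
The leader anticipates this reaction. Substituting into P = 412 - 3Q gives P = 459/2 - (3/2)q_C, so π_C = (459/2 - (3/2)q_C)q_C - 84q_C.
The leader's first-order condition 291/2 - 3q_C = 0 yields q_C = 97/2.
Then q_Z = (365 - 3·(97/2))/6 = 439/12.
Total output Q = 1021/12, so price P = 412 - 3·(1021/12) = 627/4.

156.75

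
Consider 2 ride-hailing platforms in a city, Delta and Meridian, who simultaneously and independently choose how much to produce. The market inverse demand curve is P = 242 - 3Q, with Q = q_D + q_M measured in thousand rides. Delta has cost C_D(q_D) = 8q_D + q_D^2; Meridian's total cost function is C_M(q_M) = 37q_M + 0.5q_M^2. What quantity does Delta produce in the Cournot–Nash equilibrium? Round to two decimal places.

21.77

Delta's profit: π_D = (242 - 3Q)q_D - (8q_D + q_D²). Setting ∂π_D/∂q_D = 0: 234 - 8q_D - 3(q_M) = 0.
Meridian's first-order condition: 205 - 7q_M - 3(q_D) = 0.
Best responses: q_D = (234 - 3q_M)/8, q_M = (205 - 3q_D)/7.
Substituting one into the other gives q_D = 1023/47 and q_M = 938/47.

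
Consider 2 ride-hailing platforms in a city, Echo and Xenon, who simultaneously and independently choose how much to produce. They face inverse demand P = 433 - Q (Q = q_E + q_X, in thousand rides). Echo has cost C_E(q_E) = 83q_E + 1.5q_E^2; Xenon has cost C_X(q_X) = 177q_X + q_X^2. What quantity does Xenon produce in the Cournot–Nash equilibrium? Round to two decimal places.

48.95

Echo's profit: π_E = (433 - Q)q_E - (83q_E + (3/2)q_E²). Setting ∂π_E/∂q_E = 0: 350 - 5q_E - (q_X) = 0.
Xenon's profit: π_X = (433 - Q)q_X - (177q_X + q_X²). Setting ∂π_X/∂q_X = 0: 256 - 4q_X - (q_E) = 0.
Rearranging gives the reaction functions q_E = (350 - q_X)/5 and q_X = (256 - q_E)/4.
Solving the pair: q_E = 1144/19, q_X = 930/19.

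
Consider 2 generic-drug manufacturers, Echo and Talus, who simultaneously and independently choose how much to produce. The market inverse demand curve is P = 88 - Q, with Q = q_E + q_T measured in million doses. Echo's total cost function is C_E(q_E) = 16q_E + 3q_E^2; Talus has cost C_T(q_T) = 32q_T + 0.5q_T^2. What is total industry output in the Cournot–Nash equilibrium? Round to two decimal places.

Echo's profit: π_E = (88 - Q)q_E - (16q_E + 3q_E²). Setting ∂π_E/∂q_E = 0: 72 - 8q_E - (q_T) = 0.
Talus's profit: π_T = (88 - Q)q_T - (32q_T + (1/2)q_T²). Setting ∂π_T/∂q_T = 0: 56 - 3q_T - (q_E) = 0.
Rearranging gives the reaction functions q_E = (72 - q_T)/8 and q_T = (56 - q_E)/3.
Solving the pair: q_E = 160/23, q_T = 376/23.
Total output Q = 160/23 + 376/23 = 536/23.

23.30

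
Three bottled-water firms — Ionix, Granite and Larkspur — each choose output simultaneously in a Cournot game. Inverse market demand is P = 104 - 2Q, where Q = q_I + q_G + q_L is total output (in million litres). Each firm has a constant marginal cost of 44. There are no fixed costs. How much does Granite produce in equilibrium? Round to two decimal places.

A representative firm's profit is π_i = q_i(104 - 2Q) - 44q_i.
First-order condition (treating rivals' output as given): 60 - 4q_i - 2·Σ_{j≠i} q_j = 0.
By symmetry each firm produces the same amount; substituting Σ_{j≠i} q_j = 2q_i yields q_i = 60/8 = 15/2.

7.50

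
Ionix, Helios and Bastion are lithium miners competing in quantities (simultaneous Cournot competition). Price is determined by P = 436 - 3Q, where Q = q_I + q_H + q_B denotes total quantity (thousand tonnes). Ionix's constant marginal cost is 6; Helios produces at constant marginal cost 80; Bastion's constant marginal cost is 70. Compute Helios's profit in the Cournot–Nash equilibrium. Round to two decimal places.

1541.33

Ionix's profit: π_I = (436 - 3Q)q_I - (6q_I). Setting ∂π_I/∂q_I = 0: 430 - 6q_I - 3(q_H + q_B) = 0.
Helios's first-order condition: 356 - 6q_H - 3(q_I + q_B) = 0.
Bastion's first-order condition: 366 - 6q_B - 3(q_I + q_H) = 0.
Adding the 3 first-order conditions: 1152 − 12Q = 0, so Q = 96.
Back-substituting: q_I = (430 − 288)/3 = 142/3, q_H = (356 − 288)/3 = 68/3, q_B = (366 − 288)/3 = 26.
Price P = 436 - 3·96 = 148.
Helios's profit: (148 - 80)·(68/3) = 1541.3333.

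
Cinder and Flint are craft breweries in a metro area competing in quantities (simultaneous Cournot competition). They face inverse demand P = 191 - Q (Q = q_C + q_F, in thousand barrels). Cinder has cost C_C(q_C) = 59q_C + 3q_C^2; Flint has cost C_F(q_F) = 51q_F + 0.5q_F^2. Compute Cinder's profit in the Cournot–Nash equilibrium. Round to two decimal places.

495.55

Cinder's profit: π_C = (191 - Q)q_C - (59q_C + 3q_C²). Setting ∂π_C/∂q_C = 0: 132 - 8q_C - (q_F) = 0.
Flint's profit: π_F = (191 - Q)q_F - (51q_F + (1/2)q_F²). Setting ∂π_F/∂q_F = 0: 140 - 3q_F - (q_C) = 0.
So q_C = (132 - q_F)/8 and q_F = (140 - q_C)/3.
Solving the pair: q_C = 256/23, q_F = 988/23.
Price P = 191 - 1244/23 = 136.9130.
Cinder's profit: 136.9130·(256/23) - 59·(256/23) - 3(256/23)² = 495.5463.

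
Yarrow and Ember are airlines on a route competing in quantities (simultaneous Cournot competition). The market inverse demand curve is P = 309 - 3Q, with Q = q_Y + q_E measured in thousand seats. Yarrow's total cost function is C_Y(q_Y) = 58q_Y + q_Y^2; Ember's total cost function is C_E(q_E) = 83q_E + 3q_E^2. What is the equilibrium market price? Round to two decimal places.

Yarrow's profit: π_Y = (309 - 3Q)q_Y - (58q_Y + q_Y²). Setting ∂π_Y/∂q_Y = 0: 251 - 8q_Y - 3(q_E) = 0.
Ember's first-order condition: 226 - 12q_E - 3(q_Y) = 0.
So q_Y = (251 - 3q_E)/8 and q_E = (226 - 3q_Y)/12.
Solving the pair: q_Y = 778/29, q_E = 1055/87.
Total output Q = 38.9540, so price P = 309 - 3·38.9540 = 192.1379.

192.14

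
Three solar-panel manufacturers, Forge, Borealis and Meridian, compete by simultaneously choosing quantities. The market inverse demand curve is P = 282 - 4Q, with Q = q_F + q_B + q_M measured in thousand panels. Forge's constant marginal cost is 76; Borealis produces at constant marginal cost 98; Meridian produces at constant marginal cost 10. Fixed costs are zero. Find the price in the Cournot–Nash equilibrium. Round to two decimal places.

116.50

Forge's profit: π_F = (282 - 4Q)q_F - (76q_F). Setting ∂π_F/∂q_F = 0: 206 - 8q_F - 4(q_B + q_M) = 0.
Borealis's first-order condition: 184 - 8q_B - 4(q_F + q_M) = 0.
Meridian's first-order condition: 272 - 8q_M - 4(q_F + q_B) = 0.
Adding the 3 first-order conditions: 662 − 16Q = 0, so Q = 331/8.
Back-substituting: q_F = (206 − 331/2)/4 = 81/8, q_B = (184 − 331/2)/4 = 37/8, q_M = (272 − 331/2)/4 = 213/8.
Total output Q = 331/8, so price P = 282 - 4·(331/8) = 233/2.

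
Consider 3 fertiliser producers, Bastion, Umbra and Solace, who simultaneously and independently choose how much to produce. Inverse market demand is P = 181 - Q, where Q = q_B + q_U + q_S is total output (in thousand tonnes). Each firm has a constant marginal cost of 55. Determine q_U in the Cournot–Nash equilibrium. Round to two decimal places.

Each firm earns π_i = (181 - Q)q_i - 55q_i.
Setting ∂π_i/∂q_i = 0 with rivals' quantities fixed: 126 - 2q_i - Σ_{j≠i} q_j = 0.
With identical firms every q_j equals q_i, so Σ_{j≠i} q_j = 2q_i and 126 = 4q_i, giving q_i = 63/2.

31.50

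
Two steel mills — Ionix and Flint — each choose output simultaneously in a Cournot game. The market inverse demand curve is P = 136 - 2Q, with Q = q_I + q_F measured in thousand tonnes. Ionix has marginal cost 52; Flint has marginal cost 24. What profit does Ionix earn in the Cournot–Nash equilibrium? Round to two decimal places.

174.22

Ionix's profit: π_I = (136 - 2Q)q_I - (52q_I). Setting ∂π_I/∂q_I = 0: 84 - 4q_I - 2(q_F) = 0.
Flint's first-order condition: 112 - 4q_F - 2(q_I) = 0.
So q_I = (84 - 2q_F)/4 and q_F = (112 - 2q_I)/4.
Substituting one into the other gives q_I = 28/3 and q_F = 70/3.
Price P = 136 - 2·(98/3) = 212/3.
Ionix's profit: (212/3 - 52)·(28/3) = 1568/9.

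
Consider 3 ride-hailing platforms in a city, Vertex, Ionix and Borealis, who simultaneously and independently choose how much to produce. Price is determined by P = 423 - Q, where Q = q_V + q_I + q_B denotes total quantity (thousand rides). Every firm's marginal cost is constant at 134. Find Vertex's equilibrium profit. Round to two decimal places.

A representative firm's profit is π_i = q_i(423 - Q) - 134q_i.
First-order condition (treating rivals' output as given): 289 - 2q_i - Σ_{j≠i} q_j = 0.
By symmetry each firm produces the same amount; substituting Σ_{j≠i} q_j = 2q_i yields q_i = 289/4.
Price P = 423 - 867/4 = 825/4.
Vertex's profit: (825/4 - 134)·(289/4) = 5220.0625.

5220.06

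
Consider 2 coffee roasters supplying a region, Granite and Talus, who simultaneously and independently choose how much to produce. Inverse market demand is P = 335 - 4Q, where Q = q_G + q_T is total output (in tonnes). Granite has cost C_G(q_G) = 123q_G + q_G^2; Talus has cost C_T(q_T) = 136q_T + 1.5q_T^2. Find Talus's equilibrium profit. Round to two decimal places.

811.78

Granite's profit: π_G = (335 - 4Q)q_G - (123q_G + q_G²). Setting ∂π_G/∂q_G = 0: 212 - 10q_G - 4(q_T) = 0.
Talus's profit: π_T = (335 - 4Q)q_T - (136q_T + (3/2)q_T²). Setting ∂π_T/∂q_T = 0: 199 - 11q_T - 4(q_G) = 0.
Rearranging gives the reaction functions q_G = (212 - 4q_T)/10 and q_T = (199 - 4q_G)/11.
Substituting one into the other gives q_G = 768/47 and q_T = 571/47.
Price P = 335 - 4·(1339/47) = 221.0426.
Talus's profit: 221.0426·(571/47) - 136·(571/47) - (3/2)(571/47)² = 811.7816.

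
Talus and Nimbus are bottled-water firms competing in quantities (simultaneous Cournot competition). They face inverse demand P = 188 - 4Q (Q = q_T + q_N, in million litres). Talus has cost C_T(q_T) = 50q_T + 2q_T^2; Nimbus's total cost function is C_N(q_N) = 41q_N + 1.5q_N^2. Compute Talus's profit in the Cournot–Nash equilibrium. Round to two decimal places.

385.66

Talus's profit: π_T = (188 - 4Q)q_T - (50q_T + 2q_T²). Setting ∂π_T/∂q_T = 0: 138 - 12q_T - 4(q_N) = 0.
Nimbus's profit: π_N = (188 - 4Q)q_N - (41q_N + (3/2)q_N²). Setting ∂π_N/∂q_N = 0: 147 - 11q_N - 4(q_T) = 0.
Best responses: q_T = (138 - 4q_N)/12, q_N = (147 - 4q_T)/11.
Solving the pair: q_T = 465/58, q_N = 303/29.
Price P = 188 - 4·(1071/58) = 114.1379.
Talus's profit: 114.1379·(465/58) - 50·(465/58) - 2(465/58)² = 385.6570.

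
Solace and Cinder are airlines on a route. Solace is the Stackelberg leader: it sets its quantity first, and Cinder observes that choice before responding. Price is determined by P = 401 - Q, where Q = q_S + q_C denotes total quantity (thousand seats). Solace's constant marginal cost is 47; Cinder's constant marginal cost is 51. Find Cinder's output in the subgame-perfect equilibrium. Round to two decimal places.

85.50

The follower Cinder best-responds to any q_S: π_C = (401 - Q)q_C - 51q_C.
∂π_C/∂q_C = 350 - q_S - 2q_C = 0 gives the reaction function q_C = (350 - q_S)/2.
The leader anticipates this reaction. Substituting into P = 401 - Q gives P = 226 - (1/2)q_S, so π_S = (226 - (1/2)q_S)q_S - 47q_S.
The leader's first-order condition 179 - q_S = 0 yields q_S = 179.
Then q_C = (350 - 179)/2 = 171/2.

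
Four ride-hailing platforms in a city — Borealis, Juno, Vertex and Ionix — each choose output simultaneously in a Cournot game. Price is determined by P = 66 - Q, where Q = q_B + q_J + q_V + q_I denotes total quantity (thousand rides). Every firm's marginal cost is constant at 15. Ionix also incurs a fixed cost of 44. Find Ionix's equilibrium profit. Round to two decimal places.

Each firm earns π_i = (66 - Q)q_i - 15q_i.
Setting ∂π_i/∂q_i = 0 with rivals' quantities fixed: 51 - 2q_i - Σ_{j≠i} q_j = 0.
With identical firms every q_j equals q_i, so Σ_{j≠i} q_j = 3q_i and 51 = 5q_i, giving q_i = 51/5.
Price P = 66 - 204/5 = 126/5.
Ionix's profit: (126/5 - 15)·(51/5) - 44 = 1501/25.

60.04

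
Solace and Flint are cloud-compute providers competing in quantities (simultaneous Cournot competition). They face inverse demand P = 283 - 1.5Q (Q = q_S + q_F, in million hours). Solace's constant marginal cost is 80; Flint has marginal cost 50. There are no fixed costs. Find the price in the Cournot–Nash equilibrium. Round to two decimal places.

Solace's profit: π_S = (283 - 1.5Q)q_S - (80q_S). Setting ∂π_S/∂q_S = 0: 203 - 3q_S - (3/2)(q_F) = 0.
Flint's profit: π_F = (283 - 1.5Q)q_F - (50q_F). Setting ∂π_F/∂q_F = 0: 233 - 3q_F - (3/2)(q_S) = 0.
Rearranging gives the reaction functions q_S = (203 - (3/2)q_F)/3 and q_F = (233 - (3/2)q_S)/3.
Solving the pair: q_S = 346/9, q_F = 526/9.
Total output Q = 872/9, so price P = 283 - (3/2)·(872/9) = 413/3.

137.67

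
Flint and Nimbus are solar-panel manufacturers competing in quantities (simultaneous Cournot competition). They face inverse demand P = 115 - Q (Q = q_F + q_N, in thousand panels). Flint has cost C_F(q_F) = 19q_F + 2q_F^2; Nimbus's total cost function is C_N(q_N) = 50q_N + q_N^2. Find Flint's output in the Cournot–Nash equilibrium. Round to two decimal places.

Flint's profit: π_F = (115 - Q)q_F - (19q_F + 2q_F²). Setting ∂π_F/∂q_F = 0: 96 - 6q_F - (q_N) = 0.
Nimbus's profit: π_N = (115 - Q)q_N - (50q_N + q_N²). Setting ∂π_N/∂q_N = 0: 65 - 4q_N - (q_F) = 0.
So q_F = (96 - q_N)/6 and q_N = (65 - q_F)/4.
Substituting one into the other gives q_F = 319/23 and q_N = 294/23.

13.87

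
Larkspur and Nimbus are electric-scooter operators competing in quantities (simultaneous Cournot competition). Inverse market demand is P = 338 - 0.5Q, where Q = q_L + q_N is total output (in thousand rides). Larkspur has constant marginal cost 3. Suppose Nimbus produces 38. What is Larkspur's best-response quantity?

With the rival's output fixed at 38, Larkspur's profit is π_L = (338 - (1/2)·38 - (1/2)q_L)q_L - (3q_L) = (319 - (1/2)q_L)q_L - (3q_L).
∂π_L/∂q_L = 316 - q_L = 0, so q_L = 316.

316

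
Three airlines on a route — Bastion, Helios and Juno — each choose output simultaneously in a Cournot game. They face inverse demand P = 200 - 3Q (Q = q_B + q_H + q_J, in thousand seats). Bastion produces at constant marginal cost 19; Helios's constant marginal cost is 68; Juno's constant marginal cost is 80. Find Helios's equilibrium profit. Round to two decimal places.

188.02

Bastion's profit: π_B = (200 - 3Q)q_B - (19q_B). Setting ∂π_B/∂q_B = 0: 181 - 6q_B - 3(q_H + q_J) = 0.
Helios's first-order condition: 132 - 6q_H - 3(q_B + q_J) = 0.
Juno's first-order condition: 120 - 6q_J - 3(q_B + q_H) = 0.
Adding the 3 conditions: 433 − 6Q − 6Q = 0, i.e. Q = 433/12.
Back-substituting: q_B = (181 − 433/4)/3 = 97/4, q_H = (132 − 433/4)/3 = 95/12, q_J = (120 − 433/4)/3 = 47/12.
Price P = 200 - 3·(433/12) = 367/4.
Helios's profit: (367/4 - 68)·(95/12) = 188.0208.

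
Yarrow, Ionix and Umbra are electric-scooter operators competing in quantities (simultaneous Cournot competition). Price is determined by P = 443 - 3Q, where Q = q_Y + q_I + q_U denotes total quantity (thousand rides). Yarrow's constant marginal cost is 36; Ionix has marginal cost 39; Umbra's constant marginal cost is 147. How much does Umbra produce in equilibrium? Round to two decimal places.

6.42

Yarrow's profit: π_Y = (443 - 3Q)q_Y - (36q_Y). Setting ∂π_Y/∂q_Y = 0: 407 - 6q_Y - 3(q_I + q_U) = 0.
Ionix's first-order condition: 404 - 6q_I - 3(q_Y + q_U) = 0.
Umbra's profit: π_U = (443 - 3Q)q_U - (147q_U). Setting ∂π_U/∂q_U = 0: 296 - 6q_U - 3(q_Y + q_I) = 0.
Adding the 3 conditions: 1107 − 6Q − 6Q = 0, i.e. Q = 369/4.
Back-substituting: q_Y = (407 − 1107/4)/3 = 521/12, q_I = (404 − 1107/4)/3 = 509/12, q_U = (296 − 1107/4)/3 = 77/12.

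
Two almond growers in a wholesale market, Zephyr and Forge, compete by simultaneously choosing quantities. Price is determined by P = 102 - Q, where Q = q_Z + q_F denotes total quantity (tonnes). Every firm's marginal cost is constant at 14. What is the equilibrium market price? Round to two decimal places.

A representative firm's profit is π_i = q_i(102 - Q) - 14q_i.
First-order condition (treating rivals' output as given): 88 - 2q_i - q_j = 0.
By symmetry each firm produces the same amount; substituting q_j = q_i yields q_i = 88/3.
Total output Q = 176/3, so price P = 102 - 176/3 = 130/3.

43.33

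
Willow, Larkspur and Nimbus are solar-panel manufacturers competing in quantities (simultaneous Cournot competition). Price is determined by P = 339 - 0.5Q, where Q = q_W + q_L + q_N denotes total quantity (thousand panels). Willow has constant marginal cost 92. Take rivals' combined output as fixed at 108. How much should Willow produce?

193

With rivals' combined output fixed at 108, Willow's profit is π_W = (339 - (1/2)·108 - (1/2)q_W)q_W - (92q_W) = (285 - (1/2)q_W)q_W - (92q_W).
∂π_W/∂q_W = 193 - q_W = 0, so q_W = 193.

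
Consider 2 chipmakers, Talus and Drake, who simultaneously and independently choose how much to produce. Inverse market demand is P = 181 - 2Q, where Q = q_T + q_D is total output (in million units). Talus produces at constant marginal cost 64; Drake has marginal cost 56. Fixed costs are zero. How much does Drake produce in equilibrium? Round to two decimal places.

Talus's profit: π_T = (181 - 2Q)q_T - (64q_T). Setting ∂π_T/∂q_T = 0: 117 - 4q_T - 2(q_D) = 0.
Drake's first-order condition: 125 - 4q_D - 2(q_T) = 0.
So q_T = (117 - 2q_D)/4 and q_D = (125 - 2q_T)/4.
Substituting one into the other gives q_T = 109/6 and q_D = 133/6.

22.17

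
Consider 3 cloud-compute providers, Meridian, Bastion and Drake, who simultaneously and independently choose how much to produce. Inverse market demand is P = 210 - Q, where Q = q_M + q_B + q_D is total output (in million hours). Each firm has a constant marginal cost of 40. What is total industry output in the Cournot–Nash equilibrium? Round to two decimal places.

Each firm earns π_i = (210 - Q)q_i - 40q_i.
First-order condition (treating rivals' output as given): 170 - 2q_i - Σ_{j≠i} q_j = 0.
With identical firms every q_j equals q_i, so Σ_{j≠i} q_j = 2q_i and 170 = 4q_i, giving q_i = 85/2.
Total output Q = 85/2 + 85/2 + 85/2 = 255/2.

127.50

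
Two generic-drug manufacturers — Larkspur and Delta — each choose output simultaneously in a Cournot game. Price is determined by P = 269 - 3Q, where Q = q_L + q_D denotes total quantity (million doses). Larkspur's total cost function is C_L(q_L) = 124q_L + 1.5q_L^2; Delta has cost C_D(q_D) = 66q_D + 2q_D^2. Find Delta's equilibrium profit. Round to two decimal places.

1476.65

Larkspur's profit: π_L = (269 - 3Q)q_L - (124q_L + (3/2)q_L²). Setting ∂π_L/∂q_L = 0: 145 - 9q_L - 3(q_D) = 0.
Delta's first-order condition: 203 - 10q_D - 3(q_L) = 0.
Best responses: q_L = (145 - 3q_D)/9, q_D = (203 - 3q_L)/10.
Solving the pair: q_L = 841/81, q_D = 464/27.
Price P = 269 - 3·27.5679 = 186.2963.
Delta's profit: 186.2963·(464/27) - 66·(464/27) - 2(464/27)² = 1476.6529.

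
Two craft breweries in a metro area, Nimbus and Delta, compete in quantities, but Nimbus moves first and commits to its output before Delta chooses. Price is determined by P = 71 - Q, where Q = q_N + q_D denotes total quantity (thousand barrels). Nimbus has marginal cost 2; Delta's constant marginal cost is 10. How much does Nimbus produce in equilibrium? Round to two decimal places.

38.50

Solve by backward induction. Given q_N, the follower Delta maximises π_D = (71 - q_N - q_D)q_D - 10q_D.
∂π_D/∂q_D = 61 - q_N - 2q_D = 0 gives the reaction function q_D = (61 - q_N)/2.
The leader anticipates this reaction. Substituting into P = 71 - Q gives P = 81/2 - (1/2)q_N, so π_N = (81/2 - (1/2)q_N)q_N - 2q_N.
Maximising: ∂π_N/∂q_N = 77/2 - q_N = 0, giving q_N = 77/2.
Then q_D = (61 - 77/2)/2 = 45/4.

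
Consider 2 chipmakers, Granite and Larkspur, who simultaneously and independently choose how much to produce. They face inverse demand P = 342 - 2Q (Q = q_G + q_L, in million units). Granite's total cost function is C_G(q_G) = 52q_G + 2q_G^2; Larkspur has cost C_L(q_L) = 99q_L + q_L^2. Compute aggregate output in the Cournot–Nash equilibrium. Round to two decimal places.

Granite's profit: π_G = (342 - 2Q)q_G - (52q_G + 2q_G²). Setting ∂π_G/∂q_G = 0: 290 - 8q_G - 2(q_L) = 0.
Larkspur's profit: π_L = (342 - 2Q)q_L - (99q_L + q_L²). Setting ∂π_L/∂q_L = 0: 243 - 6q_L - 2(q_G) = 0.
Best responses: q_G = (290 - 2q_L)/8, q_L = (243 - 2q_G)/6.
Substituting one into the other gives q_G = 57/2 and q_L = 31.
Total output Q = 57/2 + 31 = 119/2.

59.50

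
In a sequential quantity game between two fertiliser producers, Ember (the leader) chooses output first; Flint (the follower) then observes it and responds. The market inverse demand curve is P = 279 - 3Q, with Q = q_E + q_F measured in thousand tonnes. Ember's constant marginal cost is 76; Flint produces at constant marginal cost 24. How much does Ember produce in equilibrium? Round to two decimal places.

Solve by backward induction. Given q_E, the follower Flint maximises π_F = (279 - 3q_E - 3q_F)q_F - 24q_F.
∂π_F/∂q_F = 255 - 3q_E - 6q_F = 0 gives the reaction function q_F = (255 - 3q_E)/6.
The leader anticipates this reaction. Substituting into P = 279 - 3Q gives P = 303/2 - (3/2)q_E, so π_E = (303/2 - (3/2)q_E)q_E - 76q_E.
The leader's first-order condition 151/2 - 3q_E = 0 yields q_E = 151/6.
Then q_F = (255 - 3·(151/6))/6 = 359/12.

25.17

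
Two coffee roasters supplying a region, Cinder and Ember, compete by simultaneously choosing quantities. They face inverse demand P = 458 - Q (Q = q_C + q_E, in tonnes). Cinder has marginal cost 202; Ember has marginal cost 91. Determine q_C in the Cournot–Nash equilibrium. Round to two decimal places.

48.33

Cinder's profit: π_C = (458 - Q)q_C - (202q_C). Setting ∂π_C/∂q_C = 0: 256 - 2q_C - (q_E) = 0.
Ember's first-order condition: 367 - 2q_E - (q_C) = 0.
So q_C = (256 - q_E)/2 and q_E = (367 - q_C)/2.
Substituting one into the other gives q_C = 145/3 and q_E = 478/3.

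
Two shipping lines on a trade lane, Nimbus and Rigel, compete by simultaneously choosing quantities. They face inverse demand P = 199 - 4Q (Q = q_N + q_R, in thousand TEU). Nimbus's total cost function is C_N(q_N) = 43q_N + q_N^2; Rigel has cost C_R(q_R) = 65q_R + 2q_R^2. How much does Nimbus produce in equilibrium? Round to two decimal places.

12.85

Nimbus's profit: π_N = (199 - 4Q)q_N - (43q_N + q_N²). Setting ∂π_N/∂q_N = 0: 156 - 10q_N - 4(q_R) = 0.
Rigel's profit: π_R = (199 - 4Q)q_R - (65q_R + 2q_R²). Setting ∂π_R/∂q_R = 0: 134 - 12q_R - 4(q_N) = 0.
So q_N = (156 - 4q_R)/10 and q_R = (134 - 4q_N)/12.
Substituting one into the other gives q_N = 167/13 and q_R = 179/26.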